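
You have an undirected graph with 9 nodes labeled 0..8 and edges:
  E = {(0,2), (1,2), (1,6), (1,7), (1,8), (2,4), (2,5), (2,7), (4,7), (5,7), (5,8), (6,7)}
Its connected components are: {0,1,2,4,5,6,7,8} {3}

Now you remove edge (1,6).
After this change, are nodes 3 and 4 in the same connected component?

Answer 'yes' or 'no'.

Answer: no

Derivation:
Initial components: {0,1,2,4,5,6,7,8} {3}
Removing edge (1,6): not a bridge — component count unchanged at 2.
New components: {0,1,2,4,5,6,7,8} {3}
Are 3 and 4 in the same component? no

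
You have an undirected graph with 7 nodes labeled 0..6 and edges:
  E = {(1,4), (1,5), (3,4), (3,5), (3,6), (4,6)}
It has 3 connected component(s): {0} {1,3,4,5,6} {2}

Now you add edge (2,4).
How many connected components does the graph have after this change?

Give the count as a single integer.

Answer: 2

Derivation:
Initial component count: 3
Add (2,4): merges two components. Count decreases: 3 -> 2.
New component count: 2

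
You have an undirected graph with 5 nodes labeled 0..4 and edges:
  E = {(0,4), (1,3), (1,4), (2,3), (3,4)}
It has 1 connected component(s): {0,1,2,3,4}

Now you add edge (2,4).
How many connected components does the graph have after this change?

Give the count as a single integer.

Answer: 1

Derivation:
Initial component count: 1
Add (2,4): endpoints already in same component. Count unchanged: 1.
New component count: 1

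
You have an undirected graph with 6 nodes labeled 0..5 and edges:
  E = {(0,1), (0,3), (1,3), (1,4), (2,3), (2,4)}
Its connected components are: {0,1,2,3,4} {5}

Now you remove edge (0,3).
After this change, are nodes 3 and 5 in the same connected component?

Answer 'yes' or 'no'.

Answer: no

Derivation:
Initial components: {0,1,2,3,4} {5}
Removing edge (0,3): not a bridge — component count unchanged at 2.
New components: {0,1,2,3,4} {5}
Are 3 and 5 in the same component? no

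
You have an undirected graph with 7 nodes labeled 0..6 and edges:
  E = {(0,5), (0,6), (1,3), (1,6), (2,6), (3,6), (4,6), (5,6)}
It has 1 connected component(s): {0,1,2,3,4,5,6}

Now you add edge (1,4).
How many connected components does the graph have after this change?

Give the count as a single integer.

Initial component count: 1
Add (1,4): endpoints already in same component. Count unchanged: 1.
New component count: 1

Answer: 1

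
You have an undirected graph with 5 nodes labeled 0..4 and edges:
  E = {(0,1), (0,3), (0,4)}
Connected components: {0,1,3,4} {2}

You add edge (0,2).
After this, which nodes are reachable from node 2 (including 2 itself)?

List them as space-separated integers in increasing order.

Before: nodes reachable from 2: {2}
Adding (0,2): merges 2's component with another. Reachability grows.
After: nodes reachable from 2: {0,1,2,3,4}

Answer: 0 1 2 3 4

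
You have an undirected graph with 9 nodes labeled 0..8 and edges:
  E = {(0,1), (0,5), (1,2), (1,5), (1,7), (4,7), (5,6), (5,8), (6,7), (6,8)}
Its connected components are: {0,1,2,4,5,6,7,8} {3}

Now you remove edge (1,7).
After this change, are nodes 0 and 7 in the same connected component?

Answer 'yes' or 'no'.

Initial components: {0,1,2,4,5,6,7,8} {3}
Removing edge (1,7): not a bridge — component count unchanged at 2.
New components: {0,1,2,4,5,6,7,8} {3}
Are 0 and 7 in the same component? yes

Answer: yes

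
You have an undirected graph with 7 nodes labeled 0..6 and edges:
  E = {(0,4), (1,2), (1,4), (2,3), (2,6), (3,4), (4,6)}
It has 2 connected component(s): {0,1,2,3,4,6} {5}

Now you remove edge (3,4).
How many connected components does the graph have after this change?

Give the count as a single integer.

Answer: 2

Derivation:
Initial component count: 2
Remove (3,4): not a bridge. Count unchanged: 2.
  After removal, components: {0,1,2,3,4,6} {5}
New component count: 2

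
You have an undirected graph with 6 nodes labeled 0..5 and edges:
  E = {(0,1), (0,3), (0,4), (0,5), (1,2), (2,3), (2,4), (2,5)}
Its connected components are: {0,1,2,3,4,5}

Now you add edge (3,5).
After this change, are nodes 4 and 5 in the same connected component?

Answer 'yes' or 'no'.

Answer: yes

Derivation:
Initial components: {0,1,2,3,4,5}
Adding edge (3,5): both already in same component {0,1,2,3,4,5}. No change.
New components: {0,1,2,3,4,5}
Are 4 and 5 in the same component? yes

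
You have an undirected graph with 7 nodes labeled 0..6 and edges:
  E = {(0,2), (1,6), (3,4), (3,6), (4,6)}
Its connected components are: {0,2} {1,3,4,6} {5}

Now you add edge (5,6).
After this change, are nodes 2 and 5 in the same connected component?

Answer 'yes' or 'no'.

Initial components: {0,2} {1,3,4,6} {5}
Adding edge (5,6): merges {5} and {1,3,4,6}.
New components: {0,2} {1,3,4,5,6}
Are 2 and 5 in the same component? no

Answer: no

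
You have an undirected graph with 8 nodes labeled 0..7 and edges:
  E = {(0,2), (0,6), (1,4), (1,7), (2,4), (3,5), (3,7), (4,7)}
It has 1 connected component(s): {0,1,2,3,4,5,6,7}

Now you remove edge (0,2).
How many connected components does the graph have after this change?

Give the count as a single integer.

Answer: 2

Derivation:
Initial component count: 1
Remove (0,2): it was a bridge. Count increases: 1 -> 2.
  After removal, components: {0,6} {1,2,3,4,5,7}
New component count: 2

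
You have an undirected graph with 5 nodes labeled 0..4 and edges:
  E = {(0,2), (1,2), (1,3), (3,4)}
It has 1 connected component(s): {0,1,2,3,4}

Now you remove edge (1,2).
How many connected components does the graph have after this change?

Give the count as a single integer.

Initial component count: 1
Remove (1,2): it was a bridge. Count increases: 1 -> 2.
  After removal, components: {0,2} {1,3,4}
New component count: 2

Answer: 2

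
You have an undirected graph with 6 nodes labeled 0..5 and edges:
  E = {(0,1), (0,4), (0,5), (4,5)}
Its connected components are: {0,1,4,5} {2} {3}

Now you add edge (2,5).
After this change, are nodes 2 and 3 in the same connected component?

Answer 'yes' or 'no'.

Initial components: {0,1,4,5} {2} {3}
Adding edge (2,5): merges {2} and {0,1,4,5}.
New components: {0,1,2,4,5} {3}
Are 2 and 3 in the same component? no

Answer: no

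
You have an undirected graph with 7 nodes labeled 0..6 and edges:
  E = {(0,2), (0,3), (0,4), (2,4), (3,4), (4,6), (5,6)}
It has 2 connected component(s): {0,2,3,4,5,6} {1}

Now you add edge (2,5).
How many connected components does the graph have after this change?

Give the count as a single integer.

Answer: 2

Derivation:
Initial component count: 2
Add (2,5): endpoints already in same component. Count unchanged: 2.
New component count: 2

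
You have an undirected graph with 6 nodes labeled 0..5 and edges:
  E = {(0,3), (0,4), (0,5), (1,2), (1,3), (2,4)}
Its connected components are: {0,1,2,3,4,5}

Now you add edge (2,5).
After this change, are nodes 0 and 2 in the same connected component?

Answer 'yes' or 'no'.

Initial components: {0,1,2,3,4,5}
Adding edge (2,5): both already in same component {0,1,2,3,4,5}. No change.
New components: {0,1,2,3,4,5}
Are 0 and 2 in the same component? yes

Answer: yes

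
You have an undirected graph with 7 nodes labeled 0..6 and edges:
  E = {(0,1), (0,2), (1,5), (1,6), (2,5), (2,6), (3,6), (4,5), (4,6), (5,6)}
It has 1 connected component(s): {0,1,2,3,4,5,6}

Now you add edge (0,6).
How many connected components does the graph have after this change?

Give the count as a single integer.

Answer: 1

Derivation:
Initial component count: 1
Add (0,6): endpoints already in same component. Count unchanged: 1.
New component count: 1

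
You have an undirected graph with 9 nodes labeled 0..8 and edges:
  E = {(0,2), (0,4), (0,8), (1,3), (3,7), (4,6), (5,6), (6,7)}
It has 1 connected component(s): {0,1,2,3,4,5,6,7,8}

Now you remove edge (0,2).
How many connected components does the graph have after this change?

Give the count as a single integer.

Initial component count: 1
Remove (0,2): it was a bridge. Count increases: 1 -> 2.
  After removal, components: {0,1,3,4,5,6,7,8} {2}
New component count: 2

Answer: 2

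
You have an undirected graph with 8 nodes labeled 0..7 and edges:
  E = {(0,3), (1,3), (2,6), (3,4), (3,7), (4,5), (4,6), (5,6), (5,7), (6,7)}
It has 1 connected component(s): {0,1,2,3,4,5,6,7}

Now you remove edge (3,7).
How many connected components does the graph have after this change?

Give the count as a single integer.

Answer: 1

Derivation:
Initial component count: 1
Remove (3,7): not a bridge. Count unchanged: 1.
  After removal, components: {0,1,2,3,4,5,6,7}
New component count: 1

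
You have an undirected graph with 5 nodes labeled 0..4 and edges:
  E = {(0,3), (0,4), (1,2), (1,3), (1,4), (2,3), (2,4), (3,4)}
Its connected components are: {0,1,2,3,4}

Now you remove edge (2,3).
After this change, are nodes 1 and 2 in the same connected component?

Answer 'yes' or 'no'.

Initial components: {0,1,2,3,4}
Removing edge (2,3): not a bridge — component count unchanged at 1.
New components: {0,1,2,3,4}
Are 1 and 2 in the same component? yes

Answer: yes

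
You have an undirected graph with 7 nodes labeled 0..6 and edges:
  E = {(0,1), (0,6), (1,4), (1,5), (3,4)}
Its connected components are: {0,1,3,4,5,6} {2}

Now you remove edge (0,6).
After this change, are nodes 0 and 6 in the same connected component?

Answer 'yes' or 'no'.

Answer: no

Derivation:
Initial components: {0,1,3,4,5,6} {2}
Removing edge (0,6): it was a bridge — component count 2 -> 3.
New components: {0,1,3,4,5} {2} {6}
Are 0 and 6 in the same component? no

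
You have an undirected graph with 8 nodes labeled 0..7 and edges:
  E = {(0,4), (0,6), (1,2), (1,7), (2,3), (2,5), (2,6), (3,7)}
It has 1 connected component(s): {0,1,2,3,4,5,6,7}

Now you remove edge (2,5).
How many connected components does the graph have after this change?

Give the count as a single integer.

Initial component count: 1
Remove (2,5): it was a bridge. Count increases: 1 -> 2.
  After removal, components: {0,1,2,3,4,6,7} {5}
New component count: 2

Answer: 2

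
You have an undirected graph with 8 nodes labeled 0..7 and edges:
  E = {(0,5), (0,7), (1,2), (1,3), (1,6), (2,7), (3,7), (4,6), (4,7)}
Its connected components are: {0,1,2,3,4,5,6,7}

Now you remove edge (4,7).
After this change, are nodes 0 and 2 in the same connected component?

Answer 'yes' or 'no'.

Answer: yes

Derivation:
Initial components: {0,1,2,3,4,5,6,7}
Removing edge (4,7): not a bridge — component count unchanged at 1.
New components: {0,1,2,3,4,5,6,7}
Are 0 and 2 in the same component? yes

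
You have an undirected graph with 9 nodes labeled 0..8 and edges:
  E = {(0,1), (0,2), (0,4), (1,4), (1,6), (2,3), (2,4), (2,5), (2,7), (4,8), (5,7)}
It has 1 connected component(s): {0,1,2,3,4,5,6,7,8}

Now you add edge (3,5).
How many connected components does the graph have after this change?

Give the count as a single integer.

Answer: 1

Derivation:
Initial component count: 1
Add (3,5): endpoints already in same component. Count unchanged: 1.
New component count: 1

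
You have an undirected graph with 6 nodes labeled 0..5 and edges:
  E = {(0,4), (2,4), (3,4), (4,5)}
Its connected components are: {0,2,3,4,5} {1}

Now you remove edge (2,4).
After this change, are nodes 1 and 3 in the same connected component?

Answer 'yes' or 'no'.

Answer: no

Derivation:
Initial components: {0,2,3,4,5} {1}
Removing edge (2,4): it was a bridge — component count 2 -> 3.
New components: {0,3,4,5} {1} {2}
Are 1 and 3 in the same component? no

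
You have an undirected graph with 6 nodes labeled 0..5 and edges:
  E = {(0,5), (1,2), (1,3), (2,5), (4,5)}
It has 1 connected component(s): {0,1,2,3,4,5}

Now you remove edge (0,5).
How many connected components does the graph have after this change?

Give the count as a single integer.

Answer: 2

Derivation:
Initial component count: 1
Remove (0,5): it was a bridge. Count increases: 1 -> 2.
  After removal, components: {0} {1,2,3,4,5}
New component count: 2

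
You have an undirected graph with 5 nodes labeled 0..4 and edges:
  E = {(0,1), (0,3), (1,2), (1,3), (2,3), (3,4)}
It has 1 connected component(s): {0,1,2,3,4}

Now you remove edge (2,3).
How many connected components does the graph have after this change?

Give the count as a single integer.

Answer: 1

Derivation:
Initial component count: 1
Remove (2,3): not a bridge. Count unchanged: 1.
  After removal, components: {0,1,2,3,4}
New component count: 1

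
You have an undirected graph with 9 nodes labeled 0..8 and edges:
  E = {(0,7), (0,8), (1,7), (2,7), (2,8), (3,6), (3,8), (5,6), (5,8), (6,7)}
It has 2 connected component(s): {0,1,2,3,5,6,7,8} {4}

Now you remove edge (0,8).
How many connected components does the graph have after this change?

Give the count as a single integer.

Answer: 2

Derivation:
Initial component count: 2
Remove (0,8): not a bridge. Count unchanged: 2.
  After removal, components: {0,1,2,3,5,6,7,8} {4}
New component count: 2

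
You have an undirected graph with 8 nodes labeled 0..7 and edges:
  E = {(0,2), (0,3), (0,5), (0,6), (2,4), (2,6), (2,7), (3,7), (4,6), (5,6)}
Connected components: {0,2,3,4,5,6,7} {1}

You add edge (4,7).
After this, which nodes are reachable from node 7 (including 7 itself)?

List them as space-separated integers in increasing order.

Answer: 0 2 3 4 5 6 7

Derivation:
Before: nodes reachable from 7: {0,2,3,4,5,6,7}
Adding (4,7): both endpoints already in same component. Reachability from 7 unchanged.
After: nodes reachable from 7: {0,2,3,4,5,6,7}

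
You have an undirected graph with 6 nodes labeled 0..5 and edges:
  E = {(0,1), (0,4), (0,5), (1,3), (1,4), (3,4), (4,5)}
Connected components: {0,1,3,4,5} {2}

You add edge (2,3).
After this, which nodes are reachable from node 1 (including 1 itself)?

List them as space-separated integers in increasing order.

Answer: 0 1 2 3 4 5

Derivation:
Before: nodes reachable from 1: {0,1,3,4,5}
Adding (2,3): merges 1's component with another. Reachability grows.
After: nodes reachable from 1: {0,1,2,3,4,5}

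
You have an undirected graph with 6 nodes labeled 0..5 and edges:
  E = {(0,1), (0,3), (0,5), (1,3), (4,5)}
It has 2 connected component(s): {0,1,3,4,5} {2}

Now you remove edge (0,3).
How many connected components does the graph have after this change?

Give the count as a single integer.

Initial component count: 2
Remove (0,3): not a bridge. Count unchanged: 2.
  After removal, components: {0,1,3,4,5} {2}
New component count: 2

Answer: 2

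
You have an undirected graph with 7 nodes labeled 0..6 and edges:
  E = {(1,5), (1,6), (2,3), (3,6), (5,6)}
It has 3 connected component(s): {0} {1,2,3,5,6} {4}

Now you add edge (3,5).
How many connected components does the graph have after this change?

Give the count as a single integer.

Answer: 3

Derivation:
Initial component count: 3
Add (3,5): endpoints already in same component. Count unchanged: 3.
New component count: 3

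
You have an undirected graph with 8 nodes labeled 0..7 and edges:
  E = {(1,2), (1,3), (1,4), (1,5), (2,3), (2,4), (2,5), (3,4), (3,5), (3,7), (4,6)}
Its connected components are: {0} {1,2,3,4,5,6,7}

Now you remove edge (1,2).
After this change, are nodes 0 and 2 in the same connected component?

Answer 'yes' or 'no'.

Initial components: {0} {1,2,3,4,5,6,7}
Removing edge (1,2): not a bridge — component count unchanged at 2.
New components: {0} {1,2,3,4,5,6,7}
Are 0 and 2 in the same component? no

Answer: no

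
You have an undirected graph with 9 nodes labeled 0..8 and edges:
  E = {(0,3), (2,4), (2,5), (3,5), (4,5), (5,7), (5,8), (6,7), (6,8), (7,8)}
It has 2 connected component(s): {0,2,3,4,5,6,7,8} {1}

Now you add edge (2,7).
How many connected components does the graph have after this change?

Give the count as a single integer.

Answer: 2

Derivation:
Initial component count: 2
Add (2,7): endpoints already in same component. Count unchanged: 2.
New component count: 2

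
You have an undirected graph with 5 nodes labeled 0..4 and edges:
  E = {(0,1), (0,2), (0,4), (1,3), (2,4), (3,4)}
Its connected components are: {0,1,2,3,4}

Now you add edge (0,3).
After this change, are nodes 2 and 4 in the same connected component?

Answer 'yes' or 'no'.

Answer: yes

Derivation:
Initial components: {0,1,2,3,4}
Adding edge (0,3): both already in same component {0,1,2,3,4}. No change.
New components: {0,1,2,3,4}
Are 2 and 4 in the same component? yes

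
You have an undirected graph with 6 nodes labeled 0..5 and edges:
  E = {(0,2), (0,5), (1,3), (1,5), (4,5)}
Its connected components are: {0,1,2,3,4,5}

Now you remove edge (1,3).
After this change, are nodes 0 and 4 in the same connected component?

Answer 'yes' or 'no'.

Answer: yes

Derivation:
Initial components: {0,1,2,3,4,5}
Removing edge (1,3): it was a bridge — component count 1 -> 2.
New components: {0,1,2,4,5} {3}
Are 0 and 4 in the same component? yes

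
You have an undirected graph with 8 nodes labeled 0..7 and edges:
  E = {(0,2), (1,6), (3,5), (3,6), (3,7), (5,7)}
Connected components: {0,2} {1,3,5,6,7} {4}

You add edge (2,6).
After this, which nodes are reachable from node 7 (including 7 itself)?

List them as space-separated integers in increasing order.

Before: nodes reachable from 7: {1,3,5,6,7}
Adding (2,6): merges 7's component with another. Reachability grows.
After: nodes reachable from 7: {0,1,2,3,5,6,7}

Answer: 0 1 2 3 5 6 7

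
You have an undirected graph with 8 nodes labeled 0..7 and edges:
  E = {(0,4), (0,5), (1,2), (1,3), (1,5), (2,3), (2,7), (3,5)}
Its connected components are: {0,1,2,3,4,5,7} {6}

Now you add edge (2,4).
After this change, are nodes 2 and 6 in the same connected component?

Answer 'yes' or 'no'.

Initial components: {0,1,2,3,4,5,7} {6}
Adding edge (2,4): both already in same component {0,1,2,3,4,5,7}. No change.
New components: {0,1,2,3,4,5,7} {6}
Are 2 and 6 in the same component? no

Answer: no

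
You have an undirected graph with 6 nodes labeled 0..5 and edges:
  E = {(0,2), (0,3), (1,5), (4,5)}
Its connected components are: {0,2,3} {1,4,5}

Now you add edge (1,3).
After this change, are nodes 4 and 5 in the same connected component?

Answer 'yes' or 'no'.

Initial components: {0,2,3} {1,4,5}
Adding edge (1,3): merges {1,4,5} and {0,2,3}.
New components: {0,1,2,3,4,5}
Are 4 and 5 in the same component? yes

Answer: yes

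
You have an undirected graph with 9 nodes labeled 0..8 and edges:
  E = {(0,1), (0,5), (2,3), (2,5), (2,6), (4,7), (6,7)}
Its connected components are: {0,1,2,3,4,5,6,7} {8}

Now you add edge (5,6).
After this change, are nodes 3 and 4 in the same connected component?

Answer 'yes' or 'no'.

Answer: yes

Derivation:
Initial components: {0,1,2,3,4,5,6,7} {8}
Adding edge (5,6): both already in same component {0,1,2,3,4,5,6,7}. No change.
New components: {0,1,2,3,4,5,6,7} {8}
Are 3 and 4 in the same component? yes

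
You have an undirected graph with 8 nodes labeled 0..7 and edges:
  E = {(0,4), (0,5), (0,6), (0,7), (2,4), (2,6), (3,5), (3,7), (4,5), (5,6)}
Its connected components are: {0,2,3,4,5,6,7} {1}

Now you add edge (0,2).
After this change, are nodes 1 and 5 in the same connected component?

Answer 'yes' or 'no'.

Initial components: {0,2,3,4,5,6,7} {1}
Adding edge (0,2): both already in same component {0,2,3,4,5,6,7}. No change.
New components: {0,2,3,4,5,6,7} {1}
Are 1 and 5 in the same component? no

Answer: no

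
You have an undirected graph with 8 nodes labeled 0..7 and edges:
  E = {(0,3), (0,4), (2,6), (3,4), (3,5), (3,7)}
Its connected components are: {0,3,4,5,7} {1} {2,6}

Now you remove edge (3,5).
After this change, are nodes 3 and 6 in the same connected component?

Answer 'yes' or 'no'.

Answer: no

Derivation:
Initial components: {0,3,4,5,7} {1} {2,6}
Removing edge (3,5): it was a bridge — component count 3 -> 4.
New components: {0,3,4,7} {1} {2,6} {5}
Are 3 and 6 in the same component? no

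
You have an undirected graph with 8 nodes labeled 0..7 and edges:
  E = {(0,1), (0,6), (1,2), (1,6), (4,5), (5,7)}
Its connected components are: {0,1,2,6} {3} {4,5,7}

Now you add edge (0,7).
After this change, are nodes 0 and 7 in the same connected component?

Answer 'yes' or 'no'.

Initial components: {0,1,2,6} {3} {4,5,7}
Adding edge (0,7): merges {0,1,2,6} and {4,5,7}.
New components: {0,1,2,4,5,6,7} {3}
Are 0 and 7 in the same component? yes

Answer: yes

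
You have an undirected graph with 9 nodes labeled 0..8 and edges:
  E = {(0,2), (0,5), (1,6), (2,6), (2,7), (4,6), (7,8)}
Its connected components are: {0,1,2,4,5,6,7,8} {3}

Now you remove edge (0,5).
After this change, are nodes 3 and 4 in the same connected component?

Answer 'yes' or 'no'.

Initial components: {0,1,2,4,5,6,7,8} {3}
Removing edge (0,5): it was a bridge — component count 2 -> 3.
New components: {0,1,2,4,6,7,8} {3} {5}
Are 3 and 4 in the same component? no

Answer: no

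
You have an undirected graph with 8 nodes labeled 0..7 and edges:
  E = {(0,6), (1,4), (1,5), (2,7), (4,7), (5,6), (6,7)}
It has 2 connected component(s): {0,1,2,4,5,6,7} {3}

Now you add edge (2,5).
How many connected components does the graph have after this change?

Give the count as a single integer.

Initial component count: 2
Add (2,5): endpoints already in same component. Count unchanged: 2.
New component count: 2

Answer: 2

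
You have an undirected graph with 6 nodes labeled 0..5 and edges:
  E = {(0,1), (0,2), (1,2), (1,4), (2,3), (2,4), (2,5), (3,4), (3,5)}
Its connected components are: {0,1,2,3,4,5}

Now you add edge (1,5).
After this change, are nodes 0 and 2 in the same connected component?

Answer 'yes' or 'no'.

Initial components: {0,1,2,3,4,5}
Adding edge (1,5): both already in same component {0,1,2,3,4,5}. No change.
New components: {0,1,2,3,4,5}
Are 0 and 2 in the same component? yes

Answer: yes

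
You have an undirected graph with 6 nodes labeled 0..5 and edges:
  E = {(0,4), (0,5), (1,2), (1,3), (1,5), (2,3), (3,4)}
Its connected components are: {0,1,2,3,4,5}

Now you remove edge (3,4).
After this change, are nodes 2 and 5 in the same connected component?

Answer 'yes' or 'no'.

Initial components: {0,1,2,3,4,5}
Removing edge (3,4): not a bridge — component count unchanged at 1.
New components: {0,1,2,3,4,5}
Are 2 and 5 in the same component? yes

Answer: yes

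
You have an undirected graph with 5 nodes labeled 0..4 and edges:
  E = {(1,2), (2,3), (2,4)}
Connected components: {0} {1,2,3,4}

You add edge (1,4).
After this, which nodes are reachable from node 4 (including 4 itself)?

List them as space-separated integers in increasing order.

Answer: 1 2 3 4

Derivation:
Before: nodes reachable from 4: {1,2,3,4}
Adding (1,4): both endpoints already in same component. Reachability from 4 unchanged.
After: nodes reachable from 4: {1,2,3,4}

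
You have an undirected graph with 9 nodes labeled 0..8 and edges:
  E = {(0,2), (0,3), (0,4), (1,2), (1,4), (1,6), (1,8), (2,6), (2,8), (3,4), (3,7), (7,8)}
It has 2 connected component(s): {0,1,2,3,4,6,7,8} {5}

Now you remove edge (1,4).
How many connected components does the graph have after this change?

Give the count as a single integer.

Initial component count: 2
Remove (1,4): not a bridge. Count unchanged: 2.
  After removal, components: {0,1,2,3,4,6,7,8} {5}
New component count: 2

Answer: 2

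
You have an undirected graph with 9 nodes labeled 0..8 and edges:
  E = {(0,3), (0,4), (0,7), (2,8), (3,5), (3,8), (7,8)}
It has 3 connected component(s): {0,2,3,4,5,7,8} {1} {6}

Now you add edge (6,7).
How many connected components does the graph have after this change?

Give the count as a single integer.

Answer: 2

Derivation:
Initial component count: 3
Add (6,7): merges two components. Count decreases: 3 -> 2.
New component count: 2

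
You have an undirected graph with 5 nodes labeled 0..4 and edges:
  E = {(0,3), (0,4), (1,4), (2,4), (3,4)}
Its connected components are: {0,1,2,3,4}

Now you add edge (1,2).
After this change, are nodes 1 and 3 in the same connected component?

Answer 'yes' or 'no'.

Answer: yes

Derivation:
Initial components: {0,1,2,3,4}
Adding edge (1,2): both already in same component {0,1,2,3,4}. No change.
New components: {0,1,2,3,4}
Are 1 and 3 in the same component? yes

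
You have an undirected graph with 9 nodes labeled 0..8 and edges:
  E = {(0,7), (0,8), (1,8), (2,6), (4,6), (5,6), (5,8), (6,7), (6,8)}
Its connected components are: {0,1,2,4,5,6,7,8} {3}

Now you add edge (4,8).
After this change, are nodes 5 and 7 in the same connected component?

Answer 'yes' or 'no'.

Initial components: {0,1,2,4,5,6,7,8} {3}
Adding edge (4,8): both already in same component {0,1,2,4,5,6,7,8}. No change.
New components: {0,1,2,4,5,6,7,8} {3}
Are 5 and 7 in the same component? yes

Answer: yes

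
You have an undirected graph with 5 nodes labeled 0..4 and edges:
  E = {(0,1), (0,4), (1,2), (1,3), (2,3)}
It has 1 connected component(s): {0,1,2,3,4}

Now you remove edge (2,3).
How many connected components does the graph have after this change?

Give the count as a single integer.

Initial component count: 1
Remove (2,3): not a bridge. Count unchanged: 1.
  After removal, components: {0,1,2,3,4}
New component count: 1

Answer: 1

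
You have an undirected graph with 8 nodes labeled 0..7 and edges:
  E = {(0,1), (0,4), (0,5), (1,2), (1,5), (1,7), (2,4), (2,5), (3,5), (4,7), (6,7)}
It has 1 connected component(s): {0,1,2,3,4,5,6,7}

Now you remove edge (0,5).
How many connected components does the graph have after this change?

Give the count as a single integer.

Answer: 1

Derivation:
Initial component count: 1
Remove (0,5): not a bridge. Count unchanged: 1.
  After removal, components: {0,1,2,3,4,5,6,7}
New component count: 1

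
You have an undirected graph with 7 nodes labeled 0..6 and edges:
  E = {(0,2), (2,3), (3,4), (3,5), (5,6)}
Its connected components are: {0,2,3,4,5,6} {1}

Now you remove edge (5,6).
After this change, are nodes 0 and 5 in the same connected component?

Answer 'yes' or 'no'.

Initial components: {0,2,3,4,5,6} {1}
Removing edge (5,6): it was a bridge — component count 2 -> 3.
New components: {0,2,3,4,5} {1} {6}
Are 0 and 5 in the same component? yes

Answer: yes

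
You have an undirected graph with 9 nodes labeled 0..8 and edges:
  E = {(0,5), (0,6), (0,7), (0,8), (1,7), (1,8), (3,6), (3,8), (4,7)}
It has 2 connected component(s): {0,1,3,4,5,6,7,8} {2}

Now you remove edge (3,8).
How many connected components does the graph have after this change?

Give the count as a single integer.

Answer: 2

Derivation:
Initial component count: 2
Remove (3,8): not a bridge. Count unchanged: 2.
  After removal, components: {0,1,3,4,5,6,7,8} {2}
New component count: 2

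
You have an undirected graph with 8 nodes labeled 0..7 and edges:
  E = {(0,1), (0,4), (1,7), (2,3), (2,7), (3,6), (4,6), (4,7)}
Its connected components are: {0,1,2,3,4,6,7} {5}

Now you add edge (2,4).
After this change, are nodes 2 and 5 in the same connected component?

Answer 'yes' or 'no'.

Initial components: {0,1,2,3,4,6,7} {5}
Adding edge (2,4): both already in same component {0,1,2,3,4,6,7}. No change.
New components: {0,1,2,3,4,6,7} {5}
Are 2 and 5 in the same component? no

Answer: no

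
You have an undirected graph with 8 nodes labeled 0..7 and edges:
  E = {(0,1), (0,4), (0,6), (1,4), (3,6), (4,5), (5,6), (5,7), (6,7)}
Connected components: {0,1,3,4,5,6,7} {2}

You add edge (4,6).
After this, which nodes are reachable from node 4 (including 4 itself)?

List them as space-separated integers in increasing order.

Before: nodes reachable from 4: {0,1,3,4,5,6,7}
Adding (4,6): both endpoints already in same component. Reachability from 4 unchanged.
After: nodes reachable from 4: {0,1,3,4,5,6,7}

Answer: 0 1 3 4 5 6 7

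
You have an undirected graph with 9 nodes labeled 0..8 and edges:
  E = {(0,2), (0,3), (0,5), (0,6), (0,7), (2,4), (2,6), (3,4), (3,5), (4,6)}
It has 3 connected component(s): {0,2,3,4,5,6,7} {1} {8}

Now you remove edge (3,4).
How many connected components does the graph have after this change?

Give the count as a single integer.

Answer: 3

Derivation:
Initial component count: 3
Remove (3,4): not a bridge. Count unchanged: 3.
  After removal, components: {0,2,3,4,5,6,7} {1} {8}
New component count: 3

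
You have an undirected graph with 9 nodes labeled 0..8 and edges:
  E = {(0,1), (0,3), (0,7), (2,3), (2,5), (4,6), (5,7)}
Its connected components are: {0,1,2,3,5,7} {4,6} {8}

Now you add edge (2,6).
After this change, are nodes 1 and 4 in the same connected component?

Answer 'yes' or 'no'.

Initial components: {0,1,2,3,5,7} {4,6} {8}
Adding edge (2,6): merges {0,1,2,3,5,7} and {4,6}.
New components: {0,1,2,3,4,5,6,7} {8}
Are 1 and 4 in the same component? yes

Answer: yes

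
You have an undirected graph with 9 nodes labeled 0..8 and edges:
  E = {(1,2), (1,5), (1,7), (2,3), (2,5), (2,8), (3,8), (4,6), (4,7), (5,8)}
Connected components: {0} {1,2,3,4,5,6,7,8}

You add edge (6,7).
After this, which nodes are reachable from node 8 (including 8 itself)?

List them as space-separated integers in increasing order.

Before: nodes reachable from 8: {1,2,3,4,5,6,7,8}
Adding (6,7): both endpoints already in same component. Reachability from 8 unchanged.
After: nodes reachable from 8: {1,2,3,4,5,6,7,8}

Answer: 1 2 3 4 5 6 7 8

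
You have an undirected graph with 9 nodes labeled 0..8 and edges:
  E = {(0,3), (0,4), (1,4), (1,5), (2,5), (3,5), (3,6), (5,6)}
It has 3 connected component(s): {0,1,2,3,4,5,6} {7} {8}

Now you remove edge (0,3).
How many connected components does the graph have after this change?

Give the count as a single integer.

Initial component count: 3
Remove (0,3): not a bridge. Count unchanged: 3.
  After removal, components: {0,1,2,3,4,5,6} {7} {8}
New component count: 3

Answer: 3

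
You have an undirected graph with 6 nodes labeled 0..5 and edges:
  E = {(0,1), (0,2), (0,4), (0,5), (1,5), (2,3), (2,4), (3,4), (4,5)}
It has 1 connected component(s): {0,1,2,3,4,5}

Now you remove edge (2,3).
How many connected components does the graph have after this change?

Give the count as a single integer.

Answer: 1

Derivation:
Initial component count: 1
Remove (2,3): not a bridge. Count unchanged: 1.
  After removal, components: {0,1,2,3,4,5}
New component count: 1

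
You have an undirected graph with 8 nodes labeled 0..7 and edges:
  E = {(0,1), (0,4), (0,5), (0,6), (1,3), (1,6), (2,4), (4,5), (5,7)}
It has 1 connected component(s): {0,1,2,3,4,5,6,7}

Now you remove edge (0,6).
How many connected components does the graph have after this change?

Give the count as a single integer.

Answer: 1

Derivation:
Initial component count: 1
Remove (0,6): not a bridge. Count unchanged: 1.
  After removal, components: {0,1,2,3,4,5,6,7}
New component count: 1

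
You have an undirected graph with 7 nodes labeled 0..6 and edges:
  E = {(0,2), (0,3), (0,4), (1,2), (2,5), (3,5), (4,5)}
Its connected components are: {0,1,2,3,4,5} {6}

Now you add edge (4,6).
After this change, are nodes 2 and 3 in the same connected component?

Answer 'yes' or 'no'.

Initial components: {0,1,2,3,4,5} {6}
Adding edge (4,6): merges {0,1,2,3,4,5} and {6}.
New components: {0,1,2,3,4,5,6}
Are 2 and 3 in the same component? yes

Answer: yes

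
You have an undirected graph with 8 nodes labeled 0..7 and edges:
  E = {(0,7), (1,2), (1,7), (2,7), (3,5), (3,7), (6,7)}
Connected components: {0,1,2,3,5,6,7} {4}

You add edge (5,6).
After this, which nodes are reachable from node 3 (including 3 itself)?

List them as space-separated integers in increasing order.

Answer: 0 1 2 3 5 6 7

Derivation:
Before: nodes reachable from 3: {0,1,2,3,5,6,7}
Adding (5,6): both endpoints already in same component. Reachability from 3 unchanged.
After: nodes reachable from 3: {0,1,2,3,5,6,7}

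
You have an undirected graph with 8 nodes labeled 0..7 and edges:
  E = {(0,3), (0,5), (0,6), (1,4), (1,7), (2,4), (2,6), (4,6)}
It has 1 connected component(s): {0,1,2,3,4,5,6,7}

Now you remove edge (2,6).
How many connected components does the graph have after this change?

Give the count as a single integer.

Initial component count: 1
Remove (2,6): not a bridge. Count unchanged: 1.
  After removal, components: {0,1,2,3,4,5,6,7}
New component count: 1

Answer: 1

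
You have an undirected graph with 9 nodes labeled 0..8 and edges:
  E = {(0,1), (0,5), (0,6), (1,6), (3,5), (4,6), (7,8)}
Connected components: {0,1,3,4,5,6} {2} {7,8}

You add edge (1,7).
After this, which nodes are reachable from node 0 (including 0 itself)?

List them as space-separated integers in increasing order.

Answer: 0 1 3 4 5 6 7 8

Derivation:
Before: nodes reachable from 0: {0,1,3,4,5,6}
Adding (1,7): merges 0's component with another. Reachability grows.
After: nodes reachable from 0: {0,1,3,4,5,6,7,8}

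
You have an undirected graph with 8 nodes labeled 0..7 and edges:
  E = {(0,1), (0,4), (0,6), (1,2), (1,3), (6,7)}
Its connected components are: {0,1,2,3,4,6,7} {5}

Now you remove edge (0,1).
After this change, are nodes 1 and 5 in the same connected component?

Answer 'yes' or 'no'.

Answer: no

Derivation:
Initial components: {0,1,2,3,4,6,7} {5}
Removing edge (0,1): it was a bridge — component count 2 -> 3.
New components: {0,4,6,7} {1,2,3} {5}
Are 1 and 5 in the same component? no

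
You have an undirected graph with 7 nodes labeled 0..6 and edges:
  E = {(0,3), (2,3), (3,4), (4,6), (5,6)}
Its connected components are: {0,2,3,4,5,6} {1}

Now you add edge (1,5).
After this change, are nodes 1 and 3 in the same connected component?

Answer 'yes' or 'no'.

Initial components: {0,2,3,4,5,6} {1}
Adding edge (1,5): merges {1} and {0,2,3,4,5,6}.
New components: {0,1,2,3,4,5,6}
Are 1 and 3 in the same component? yes

Answer: yes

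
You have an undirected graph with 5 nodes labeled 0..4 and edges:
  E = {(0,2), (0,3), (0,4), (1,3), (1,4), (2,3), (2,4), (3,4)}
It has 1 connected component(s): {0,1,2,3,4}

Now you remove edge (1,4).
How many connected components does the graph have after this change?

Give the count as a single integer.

Answer: 1

Derivation:
Initial component count: 1
Remove (1,4): not a bridge. Count unchanged: 1.
  After removal, components: {0,1,2,3,4}
New component count: 1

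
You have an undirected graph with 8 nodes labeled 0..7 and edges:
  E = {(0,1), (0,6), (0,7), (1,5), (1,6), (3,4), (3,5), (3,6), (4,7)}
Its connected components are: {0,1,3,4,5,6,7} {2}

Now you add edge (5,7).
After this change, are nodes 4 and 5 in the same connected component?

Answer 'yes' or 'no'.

Initial components: {0,1,3,4,5,6,7} {2}
Adding edge (5,7): both already in same component {0,1,3,4,5,6,7}. No change.
New components: {0,1,3,4,5,6,7} {2}
Are 4 and 5 in the same component? yes

Answer: yes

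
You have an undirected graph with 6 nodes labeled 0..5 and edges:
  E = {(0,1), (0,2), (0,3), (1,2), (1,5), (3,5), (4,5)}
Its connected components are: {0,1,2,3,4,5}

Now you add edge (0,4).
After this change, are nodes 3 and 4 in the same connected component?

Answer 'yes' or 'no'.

Answer: yes

Derivation:
Initial components: {0,1,2,3,4,5}
Adding edge (0,4): both already in same component {0,1,2,3,4,5}. No change.
New components: {0,1,2,3,4,5}
Are 3 and 4 in the same component? yes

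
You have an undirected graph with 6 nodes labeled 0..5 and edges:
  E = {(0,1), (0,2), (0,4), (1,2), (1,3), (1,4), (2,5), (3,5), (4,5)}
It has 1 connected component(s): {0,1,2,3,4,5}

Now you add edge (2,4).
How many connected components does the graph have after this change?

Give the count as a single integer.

Answer: 1

Derivation:
Initial component count: 1
Add (2,4): endpoints already in same component. Count unchanged: 1.
New component count: 1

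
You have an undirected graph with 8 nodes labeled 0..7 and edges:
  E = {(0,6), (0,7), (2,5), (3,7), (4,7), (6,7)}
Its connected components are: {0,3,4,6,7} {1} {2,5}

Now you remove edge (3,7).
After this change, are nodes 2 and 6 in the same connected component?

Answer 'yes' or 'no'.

Initial components: {0,3,4,6,7} {1} {2,5}
Removing edge (3,7): it was a bridge — component count 3 -> 4.
New components: {0,4,6,7} {1} {2,5} {3}
Are 2 and 6 in the same component? no

Answer: no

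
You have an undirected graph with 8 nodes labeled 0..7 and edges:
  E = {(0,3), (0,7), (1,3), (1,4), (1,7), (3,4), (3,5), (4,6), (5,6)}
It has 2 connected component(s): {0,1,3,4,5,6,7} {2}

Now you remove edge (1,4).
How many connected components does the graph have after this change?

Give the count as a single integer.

Initial component count: 2
Remove (1,4): not a bridge. Count unchanged: 2.
  After removal, components: {0,1,3,4,5,6,7} {2}
New component count: 2

Answer: 2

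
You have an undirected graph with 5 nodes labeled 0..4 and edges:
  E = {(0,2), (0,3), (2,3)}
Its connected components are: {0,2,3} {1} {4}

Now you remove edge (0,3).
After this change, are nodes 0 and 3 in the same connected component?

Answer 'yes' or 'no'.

Answer: yes

Derivation:
Initial components: {0,2,3} {1} {4}
Removing edge (0,3): not a bridge — component count unchanged at 3.
New components: {0,2,3} {1} {4}
Are 0 and 3 in the same component? yes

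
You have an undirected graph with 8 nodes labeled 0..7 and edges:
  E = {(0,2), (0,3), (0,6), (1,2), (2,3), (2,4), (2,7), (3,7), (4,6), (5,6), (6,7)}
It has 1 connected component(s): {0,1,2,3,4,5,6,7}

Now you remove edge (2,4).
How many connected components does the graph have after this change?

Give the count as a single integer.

Initial component count: 1
Remove (2,4): not a bridge. Count unchanged: 1.
  After removal, components: {0,1,2,3,4,5,6,7}
New component count: 1

Answer: 1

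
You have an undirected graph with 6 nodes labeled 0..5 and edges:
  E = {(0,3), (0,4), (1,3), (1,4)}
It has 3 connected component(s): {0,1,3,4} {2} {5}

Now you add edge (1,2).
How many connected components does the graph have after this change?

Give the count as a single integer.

Initial component count: 3
Add (1,2): merges two components. Count decreases: 3 -> 2.
New component count: 2

Answer: 2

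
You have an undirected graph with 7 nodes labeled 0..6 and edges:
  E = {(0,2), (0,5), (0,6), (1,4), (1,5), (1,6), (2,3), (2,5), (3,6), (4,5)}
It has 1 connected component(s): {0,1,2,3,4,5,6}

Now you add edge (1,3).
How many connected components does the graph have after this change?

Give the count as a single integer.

Initial component count: 1
Add (1,3): endpoints already in same component. Count unchanged: 1.
New component count: 1

Answer: 1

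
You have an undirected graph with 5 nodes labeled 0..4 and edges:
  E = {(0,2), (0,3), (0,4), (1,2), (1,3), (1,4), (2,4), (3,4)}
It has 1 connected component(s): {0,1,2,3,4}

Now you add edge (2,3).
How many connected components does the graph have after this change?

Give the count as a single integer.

Answer: 1

Derivation:
Initial component count: 1
Add (2,3): endpoints already in same component. Count unchanged: 1.
New component count: 1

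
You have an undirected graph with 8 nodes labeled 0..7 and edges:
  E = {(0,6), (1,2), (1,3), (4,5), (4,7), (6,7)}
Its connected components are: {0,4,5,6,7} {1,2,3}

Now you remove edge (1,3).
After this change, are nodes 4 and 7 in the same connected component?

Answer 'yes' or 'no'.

Initial components: {0,4,5,6,7} {1,2,3}
Removing edge (1,3): it was a bridge — component count 2 -> 3.
New components: {0,4,5,6,7} {1,2} {3}
Are 4 and 7 in the same component? yes

Answer: yes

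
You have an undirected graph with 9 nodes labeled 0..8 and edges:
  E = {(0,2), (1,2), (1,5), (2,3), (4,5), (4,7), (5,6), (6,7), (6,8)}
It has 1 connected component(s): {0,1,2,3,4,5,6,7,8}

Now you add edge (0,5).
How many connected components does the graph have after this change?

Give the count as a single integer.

Initial component count: 1
Add (0,5): endpoints already in same component. Count unchanged: 1.
New component count: 1

Answer: 1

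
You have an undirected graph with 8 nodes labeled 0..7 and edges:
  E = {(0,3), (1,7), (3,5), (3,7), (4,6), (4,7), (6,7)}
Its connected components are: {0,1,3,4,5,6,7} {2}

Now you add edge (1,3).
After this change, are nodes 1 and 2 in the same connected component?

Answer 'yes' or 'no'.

Answer: no

Derivation:
Initial components: {0,1,3,4,5,6,7} {2}
Adding edge (1,3): both already in same component {0,1,3,4,5,6,7}. No change.
New components: {0,1,3,4,5,6,7} {2}
Are 1 and 2 in the same component? no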